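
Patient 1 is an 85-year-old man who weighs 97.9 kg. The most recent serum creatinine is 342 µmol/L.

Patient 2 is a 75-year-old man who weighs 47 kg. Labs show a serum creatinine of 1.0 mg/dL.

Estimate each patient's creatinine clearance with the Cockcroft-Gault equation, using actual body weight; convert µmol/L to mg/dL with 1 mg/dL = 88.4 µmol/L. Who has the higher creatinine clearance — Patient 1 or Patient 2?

Patient 1: SCr = 342 / 88.4 = 3.869 mg/dL
Patient 1: CrCl = (140 − 85) × 97.9 / (72 × 3.869) = 5384.5 / 278.57 ≈ 19.3 mL/min
Patient 2: CrCl = (140 − 75) × 47 / (72 × 1) = 3055.0 / 72.00 ≈ 42.4 mL/min
19.3 vs 42.4 mL/min → Patient 2 is higher.

Patient 2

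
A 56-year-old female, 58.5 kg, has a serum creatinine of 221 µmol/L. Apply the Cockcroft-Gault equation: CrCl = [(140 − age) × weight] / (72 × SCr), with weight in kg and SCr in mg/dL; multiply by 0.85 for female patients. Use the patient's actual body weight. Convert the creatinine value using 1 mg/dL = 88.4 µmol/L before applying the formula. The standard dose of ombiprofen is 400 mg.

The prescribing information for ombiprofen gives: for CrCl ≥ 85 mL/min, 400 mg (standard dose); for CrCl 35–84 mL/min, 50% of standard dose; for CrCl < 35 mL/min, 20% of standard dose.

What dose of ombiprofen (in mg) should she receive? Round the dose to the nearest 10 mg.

SCr = 221 / 88.4 = 2.5 mg/dL
CrCl = (140 − 56) × 58.5 / (72 × 2.5) × 0.85 = 4914.0 / 180.00 × 0.85 ≈ 23.2 mL/min
CrCl ≈ 23 mL/min → bracket < 35 mL/min.
20% of 400 mg = 80 mg

80 mg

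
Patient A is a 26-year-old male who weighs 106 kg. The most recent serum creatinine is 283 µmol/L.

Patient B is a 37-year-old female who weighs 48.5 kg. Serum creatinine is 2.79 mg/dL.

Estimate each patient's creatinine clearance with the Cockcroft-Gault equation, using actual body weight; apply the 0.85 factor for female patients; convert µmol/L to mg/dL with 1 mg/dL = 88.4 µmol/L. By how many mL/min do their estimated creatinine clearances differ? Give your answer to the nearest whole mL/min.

Patient A: SCr = 283 / 88.4 = 3.201 mg/dL
Patient A: CrCl = (140 − 26) × 106 / (72 × 3.201) = 12084.0 / 230.47 ≈ 52.4 mL/min
Patient B: CrCl = (140 − 37) × 48.5 / (72 × 2.79) × 0.85 = 4995.5 / 200.88 × 0.85 ≈ 21.1 mL/min
|52.4 − 21.1| = 31.3 mL/min

31 mL/min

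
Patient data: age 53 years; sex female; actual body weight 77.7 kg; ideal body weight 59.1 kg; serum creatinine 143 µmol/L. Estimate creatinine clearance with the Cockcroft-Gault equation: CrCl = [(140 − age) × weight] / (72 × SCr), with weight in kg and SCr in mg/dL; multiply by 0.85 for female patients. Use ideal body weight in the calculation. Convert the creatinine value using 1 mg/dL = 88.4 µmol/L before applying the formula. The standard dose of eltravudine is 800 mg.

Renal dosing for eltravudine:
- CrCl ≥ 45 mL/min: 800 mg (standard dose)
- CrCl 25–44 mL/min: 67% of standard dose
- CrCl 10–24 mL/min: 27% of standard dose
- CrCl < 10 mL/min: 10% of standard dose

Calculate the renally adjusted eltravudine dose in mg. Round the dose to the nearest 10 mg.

SCr = 143 / 88.4 = 1.618 mg/dL
CrCl = (140 − 53) × 59.1 / (72 × 1.618) × 0.85 = 5141.7 / 116.50 × 0.85 ≈ 37.5 mL/min
CrCl ≈ 38 mL/min → bracket 25–44 mL/min.
67% of 800 mg = 536 mg → 540 mg

540 mg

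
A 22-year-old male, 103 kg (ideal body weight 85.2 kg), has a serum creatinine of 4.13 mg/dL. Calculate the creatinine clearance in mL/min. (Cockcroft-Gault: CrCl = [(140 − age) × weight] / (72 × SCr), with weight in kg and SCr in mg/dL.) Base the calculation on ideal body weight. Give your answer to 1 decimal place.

33.8 mL/min

CrCl = (140 − 22) × 85.2 / (72 × 4.13) = 10053.6 / 297.36 ≈ 33.8 mL/min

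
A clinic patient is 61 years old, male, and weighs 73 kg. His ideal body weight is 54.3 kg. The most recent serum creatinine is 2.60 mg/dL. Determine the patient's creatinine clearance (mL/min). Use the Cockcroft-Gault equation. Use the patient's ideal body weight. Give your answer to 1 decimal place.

CrCl = (140 − 61) × 54.3 / (72 × 2.6) = 4289.7 / 187.20 ≈ 22.9 mL/min

22.9 mL/min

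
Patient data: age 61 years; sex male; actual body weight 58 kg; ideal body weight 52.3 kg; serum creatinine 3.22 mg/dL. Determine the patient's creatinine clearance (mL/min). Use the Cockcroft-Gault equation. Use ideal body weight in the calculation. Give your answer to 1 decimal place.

CrCl = (140 − 61) × 52.3 / (72 × 3.22) = 4131.7 / 231.84 ≈ 17.8 mL/min

17.8 mL/min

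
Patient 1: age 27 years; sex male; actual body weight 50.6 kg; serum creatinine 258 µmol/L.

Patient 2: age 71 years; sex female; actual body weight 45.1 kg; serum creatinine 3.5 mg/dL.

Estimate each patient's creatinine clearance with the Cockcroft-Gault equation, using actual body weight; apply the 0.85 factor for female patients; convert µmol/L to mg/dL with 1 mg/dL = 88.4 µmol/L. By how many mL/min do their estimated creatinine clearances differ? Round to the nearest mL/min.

17 mL/min

Patient 1: SCr = 258 / 88.4 = 2.919 mg/dL
Patient 1: CrCl = (140 − 27) × 50.6 / (72 × 2.919) = 5717.8 / 210.17 ≈ 27.2 mL/min
Patient 2: CrCl = (140 − 71) × 45.1 / (72 × 3.5) × 0.85 = 3111.9 / 252.00 × 0.85 ≈ 10.5 mL/min
|27.2 − 10.5| = 16.7 mL/min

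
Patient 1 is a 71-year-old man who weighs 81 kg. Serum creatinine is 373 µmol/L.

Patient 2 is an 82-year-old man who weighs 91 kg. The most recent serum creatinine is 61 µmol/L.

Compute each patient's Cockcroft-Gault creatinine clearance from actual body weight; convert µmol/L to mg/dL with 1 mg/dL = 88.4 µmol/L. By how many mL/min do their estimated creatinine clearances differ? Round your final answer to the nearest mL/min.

88 mL/min

Patient 1: SCr = 373 / 88.4 = 4.219 mg/dL
Patient 1: CrCl = (140 − 71) × 81 / (72 × 4.219) = 5589.0 / 303.77 ≈ 18.4 mL/min
Patient 2: SCr = 61 / 88.4 = 0.69 mg/dL
Patient 2: CrCl = (140 − 82) × 91 / (72 × 0.69) = 5278.0 / 49.68 ≈ 106.2 mL/min
|18.4 − 106.2| = 87.8 mL/min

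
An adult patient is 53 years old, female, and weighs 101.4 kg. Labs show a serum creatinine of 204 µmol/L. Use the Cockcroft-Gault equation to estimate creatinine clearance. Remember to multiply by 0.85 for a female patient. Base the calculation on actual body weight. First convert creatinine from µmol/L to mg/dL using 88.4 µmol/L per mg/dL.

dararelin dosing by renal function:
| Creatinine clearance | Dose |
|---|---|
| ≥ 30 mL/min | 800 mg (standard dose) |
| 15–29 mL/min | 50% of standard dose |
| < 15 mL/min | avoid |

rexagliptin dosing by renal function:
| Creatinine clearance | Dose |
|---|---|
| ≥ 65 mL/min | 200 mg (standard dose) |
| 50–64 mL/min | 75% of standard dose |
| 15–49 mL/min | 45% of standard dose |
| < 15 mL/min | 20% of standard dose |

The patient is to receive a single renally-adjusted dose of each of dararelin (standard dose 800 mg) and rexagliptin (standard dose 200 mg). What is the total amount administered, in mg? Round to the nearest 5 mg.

SCr = 204 / 88.4 = 2.308 mg/dL
CrCl = (140 − 53) × 101.4 / (72 × 2.308) × 0.85 = 8821.8 / 166.18 × 0.85 ≈ 45.1 mL/min
CrCl ≈ 45 mL/min.
dararelin: ≥ 30 mL/min → 100% of 800 mg = 800 mg.
rexagliptin: 15–49 mL/min → 45% of 200 mg = 90 mg.
Total = 800 + 90 = 890 mg.

890 mg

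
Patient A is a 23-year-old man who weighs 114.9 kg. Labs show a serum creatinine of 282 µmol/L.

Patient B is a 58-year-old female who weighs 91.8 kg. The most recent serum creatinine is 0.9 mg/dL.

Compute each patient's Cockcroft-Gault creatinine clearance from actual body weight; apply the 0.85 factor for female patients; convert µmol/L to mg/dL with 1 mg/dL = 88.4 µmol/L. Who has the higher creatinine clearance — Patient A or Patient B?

Patient A: SCr = 282 / 88.4 = 3.19 mg/dL
Patient A: CrCl = (140 − 23) × 114.9 / (72 × 3.19) = 13443.3 / 229.68 ≈ 58.5 mL/min
Patient B: CrCl = (140 − 58) × 91.8 / (72 × 0.9) × 0.85 = 7527.6 / 64.80 × 0.85 ≈ 98.7 mL/min
58.5 vs 98.7 mL/min → Patient B is higher.

Patient B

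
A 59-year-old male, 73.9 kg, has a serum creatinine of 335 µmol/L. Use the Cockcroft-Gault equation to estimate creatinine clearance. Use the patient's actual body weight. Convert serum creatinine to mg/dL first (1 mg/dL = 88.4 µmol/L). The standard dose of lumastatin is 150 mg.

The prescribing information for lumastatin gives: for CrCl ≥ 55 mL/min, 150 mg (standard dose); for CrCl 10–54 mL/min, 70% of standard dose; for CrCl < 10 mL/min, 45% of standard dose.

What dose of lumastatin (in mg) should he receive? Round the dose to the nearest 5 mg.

105 mg

SCr = 335 / 88.4 = 3.79 mg/dL
CrCl = (140 − 59) × 73.9 / (72 × 3.79) = 5985.9 / 272.88 ≈ 21.9 mL/min
CrCl ≈ 22 mL/min → bracket 10–54 mL/min.
70% of 150 mg = 105 mg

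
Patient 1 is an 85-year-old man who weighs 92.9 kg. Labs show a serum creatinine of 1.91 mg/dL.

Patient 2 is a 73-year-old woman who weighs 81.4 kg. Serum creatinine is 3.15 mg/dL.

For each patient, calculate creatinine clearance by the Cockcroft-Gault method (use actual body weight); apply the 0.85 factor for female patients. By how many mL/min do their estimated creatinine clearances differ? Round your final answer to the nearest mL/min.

17 mL/min

Patient 1: CrCl = (140 − 85) × 92.9 / (72 × 1.91) = 5109.5 / 137.52 ≈ 37.2 mL/min
Patient 2: CrCl = (140 − 73) × 81.4 / (72 × 3.15) × 0.85 = 5453.8 / 226.80 × 0.85 ≈ 20.4 mL/min
|37.2 − 20.4| = 16.8 mL/min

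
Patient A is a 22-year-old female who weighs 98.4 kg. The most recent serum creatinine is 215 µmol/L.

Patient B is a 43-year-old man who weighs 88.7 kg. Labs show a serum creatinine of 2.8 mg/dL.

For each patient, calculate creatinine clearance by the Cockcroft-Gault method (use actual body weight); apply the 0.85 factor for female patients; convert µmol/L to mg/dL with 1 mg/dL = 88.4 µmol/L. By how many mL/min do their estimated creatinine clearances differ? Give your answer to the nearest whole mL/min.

14 mL/min

Patient A: SCr = 215 / 88.4 = 2.432 mg/dL
Patient A: CrCl = (140 − 22) × 98.4 / (72 × 2.432) × 0.85 = 11611.2 / 175.10 × 0.85 ≈ 56.4 mL/min
Patient B: CrCl = (140 − 43) × 88.7 / (72 × 2.8) = 8603.9 / 201.60 ≈ 42.7 mL/min
|56.4 − 42.7| = 13.7 mL/min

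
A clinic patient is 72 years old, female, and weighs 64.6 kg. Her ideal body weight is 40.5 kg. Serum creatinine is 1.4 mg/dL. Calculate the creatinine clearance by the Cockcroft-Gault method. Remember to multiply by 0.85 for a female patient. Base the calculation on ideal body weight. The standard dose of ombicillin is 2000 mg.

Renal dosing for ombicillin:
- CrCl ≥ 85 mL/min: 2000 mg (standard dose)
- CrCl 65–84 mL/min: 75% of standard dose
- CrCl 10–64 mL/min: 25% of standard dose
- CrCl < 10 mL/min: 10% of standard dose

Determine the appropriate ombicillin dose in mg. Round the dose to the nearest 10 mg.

CrCl = (140 − 72) × 40.5 / (72 × 1.4) × 0.85 = 2754.0 / 100.80 × 0.85 ≈ 23.2 mL/min
CrCl ≈ 23 mL/min → bracket 10–64 mL/min.
25% of 2000 mg = 500 mg

500 mg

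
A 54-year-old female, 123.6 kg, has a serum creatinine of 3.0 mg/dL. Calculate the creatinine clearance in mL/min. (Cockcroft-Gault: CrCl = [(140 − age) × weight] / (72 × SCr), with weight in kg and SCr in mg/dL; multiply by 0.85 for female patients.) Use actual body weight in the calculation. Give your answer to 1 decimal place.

41.8 mL/min

CrCl = (140 − 54) × 123.6 / (72 × 3) × 0.85 = 10629.6 / 216.00 × 0.85 ≈ 41.8 mL/min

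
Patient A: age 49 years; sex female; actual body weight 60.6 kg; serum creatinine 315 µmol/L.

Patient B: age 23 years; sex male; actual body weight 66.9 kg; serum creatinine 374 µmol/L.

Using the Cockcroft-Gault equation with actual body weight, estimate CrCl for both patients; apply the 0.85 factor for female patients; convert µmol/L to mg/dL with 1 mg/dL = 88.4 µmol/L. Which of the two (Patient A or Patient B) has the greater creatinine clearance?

Patient A: SCr = 315 / 88.4 = 3.563 mg/dL
Patient A: CrCl = (140 − 49) × 60.6 / (72 × 3.563) × 0.85 = 5514.6 / 256.54 × 0.85 ≈ 18.3 mL/min
Patient B: SCr = 374 / 88.4 = 4.231 mg/dL
Patient B: CrCl = (140 − 23) × 66.9 / (72 × 4.231) = 7827.3 / 304.63 ≈ 25.7 mL/min
18.3 vs 25.7 mL/min → Patient B is higher.

Patient B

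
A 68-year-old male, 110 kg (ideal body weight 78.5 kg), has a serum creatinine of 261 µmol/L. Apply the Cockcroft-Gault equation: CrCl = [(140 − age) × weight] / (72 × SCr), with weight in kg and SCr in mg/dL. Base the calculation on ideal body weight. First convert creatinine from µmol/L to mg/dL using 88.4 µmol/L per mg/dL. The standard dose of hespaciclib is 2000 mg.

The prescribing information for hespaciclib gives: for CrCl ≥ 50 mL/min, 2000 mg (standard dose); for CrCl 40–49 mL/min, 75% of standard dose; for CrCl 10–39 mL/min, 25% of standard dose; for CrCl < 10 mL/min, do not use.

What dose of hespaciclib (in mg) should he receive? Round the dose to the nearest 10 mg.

500 mg

SCr = 261 / 88.4 = 2.952 mg/dL
CrCl = (140 − 68) × 78.5 / (72 × 2.952) = 5652.0 / 212.54 ≈ 26.6 mL/min
CrCl ≈ 27 mL/min → bracket 10–39 mL/min.
25% of 2000 mg = 500 mg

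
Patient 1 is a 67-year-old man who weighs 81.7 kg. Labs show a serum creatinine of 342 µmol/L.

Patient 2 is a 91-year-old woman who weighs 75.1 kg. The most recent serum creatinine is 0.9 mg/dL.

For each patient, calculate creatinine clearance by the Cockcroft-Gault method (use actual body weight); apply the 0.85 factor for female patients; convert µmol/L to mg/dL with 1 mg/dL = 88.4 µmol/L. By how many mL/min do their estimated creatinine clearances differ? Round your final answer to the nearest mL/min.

27 mL/min

Patient 1: SCr = 342 / 88.4 = 3.869 mg/dL
Patient 1: CrCl = (140 − 67) × 81.7 / (72 × 3.869) = 5964.1 / 278.57 ≈ 21.4 mL/min
Patient 2: CrCl = (140 − 91) × 75.1 / (72 × 0.9) × 0.85 = 3679.9 / 64.80 × 0.85 ≈ 48.3 mL/min
|21.4 − 48.3| = 26.9 mL/min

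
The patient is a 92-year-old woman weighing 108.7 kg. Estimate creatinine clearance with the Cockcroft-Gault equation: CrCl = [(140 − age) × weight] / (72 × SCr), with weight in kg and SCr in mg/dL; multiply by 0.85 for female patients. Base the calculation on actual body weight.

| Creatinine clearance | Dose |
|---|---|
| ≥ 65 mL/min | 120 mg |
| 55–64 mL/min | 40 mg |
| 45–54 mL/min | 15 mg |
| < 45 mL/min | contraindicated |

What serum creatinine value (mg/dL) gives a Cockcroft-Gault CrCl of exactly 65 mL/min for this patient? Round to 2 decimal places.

Standard dose requires CrCl ≥ 65 mL/min.
Set (140 − 92) × 108.7 × 0.85 / (72 × SCr) = 65
SCr = (140 − 92) × 108.7 × 0.85 / (72 × 65) = 0.948 mg/dL

0.95 mg/dL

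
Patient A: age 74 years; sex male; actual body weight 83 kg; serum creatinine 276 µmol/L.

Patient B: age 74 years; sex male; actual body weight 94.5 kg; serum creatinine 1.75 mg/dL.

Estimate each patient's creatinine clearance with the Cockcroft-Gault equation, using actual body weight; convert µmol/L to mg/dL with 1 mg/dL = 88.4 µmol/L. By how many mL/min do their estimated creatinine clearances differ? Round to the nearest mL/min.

Patient A: SCr = 276 / 88.4 = 3.122 mg/dL
Patient A: CrCl = (140 − 74) × 83 / (72 × 3.122) = 5478.0 / 224.78 ≈ 24.4 mL/min
Patient B: CrCl = (140 − 74) × 94.5 / (72 × 1.75) = 6237.0 / 126.00 ≈ 49.5 mL/min
|24.4 − 49.5| = 25.1 mL/min

25 mL/min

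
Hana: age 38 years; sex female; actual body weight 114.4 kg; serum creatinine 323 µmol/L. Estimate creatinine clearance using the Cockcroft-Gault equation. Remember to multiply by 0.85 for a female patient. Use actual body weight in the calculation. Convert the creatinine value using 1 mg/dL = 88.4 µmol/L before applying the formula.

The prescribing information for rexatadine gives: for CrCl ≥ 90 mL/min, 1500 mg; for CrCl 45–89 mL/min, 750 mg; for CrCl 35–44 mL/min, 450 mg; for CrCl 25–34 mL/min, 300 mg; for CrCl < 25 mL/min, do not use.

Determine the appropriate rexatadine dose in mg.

450 mg

SCr = 323 / 88.4 = 3.654 mg/dL
CrCl = (140 − 38) × 114.4 / (72 × 3.654) × 0.85 = 11668.8 / 263.09 × 0.85 ≈ 37.7 mL/min
CrCl ≈ 38 mL/min → bracket 35–44 mL/min.
Dose for this bracket: 450 mg.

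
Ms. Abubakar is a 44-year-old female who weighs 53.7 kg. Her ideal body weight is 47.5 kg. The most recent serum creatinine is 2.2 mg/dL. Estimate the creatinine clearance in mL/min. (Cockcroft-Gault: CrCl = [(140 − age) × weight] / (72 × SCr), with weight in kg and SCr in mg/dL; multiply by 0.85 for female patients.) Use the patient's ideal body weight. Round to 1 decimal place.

CrCl = (140 − 44) × 47.5 / (72 × 2.2) × 0.85 = 4560.0 / 158.40 × 0.85 ≈ 24.5 mL/min

24.5 mL/min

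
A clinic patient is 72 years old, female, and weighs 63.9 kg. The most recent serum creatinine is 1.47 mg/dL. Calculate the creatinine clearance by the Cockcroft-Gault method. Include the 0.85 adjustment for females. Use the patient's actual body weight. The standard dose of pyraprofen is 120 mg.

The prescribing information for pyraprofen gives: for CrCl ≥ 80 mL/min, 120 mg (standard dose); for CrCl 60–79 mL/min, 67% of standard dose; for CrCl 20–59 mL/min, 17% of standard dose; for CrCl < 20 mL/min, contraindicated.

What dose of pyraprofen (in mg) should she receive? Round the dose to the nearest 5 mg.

20 mg

CrCl = (140 − 72) × 63.9 / (72 × 1.47) × 0.85 = 4345.2 / 105.84 × 0.85 ≈ 34.9 mL/min
CrCl ≈ 35 mL/min → bracket 20–59 mL/min.
17% of 120 mg = 20.4 mg → 20 mg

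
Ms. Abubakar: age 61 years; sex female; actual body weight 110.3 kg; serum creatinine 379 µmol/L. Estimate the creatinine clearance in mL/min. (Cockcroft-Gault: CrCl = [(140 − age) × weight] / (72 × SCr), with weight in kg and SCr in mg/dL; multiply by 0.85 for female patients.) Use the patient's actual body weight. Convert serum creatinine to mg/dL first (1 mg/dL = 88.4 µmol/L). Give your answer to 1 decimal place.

24.0 mL/min

SCr = 379 / 88.4 = 4.287 mg/dL
CrCl = (140 − 61) × 110.3 / (72 × 4.287) × 0.85 = 8713.7 / 308.66 × 0.85 ≈ 24.0 mL/min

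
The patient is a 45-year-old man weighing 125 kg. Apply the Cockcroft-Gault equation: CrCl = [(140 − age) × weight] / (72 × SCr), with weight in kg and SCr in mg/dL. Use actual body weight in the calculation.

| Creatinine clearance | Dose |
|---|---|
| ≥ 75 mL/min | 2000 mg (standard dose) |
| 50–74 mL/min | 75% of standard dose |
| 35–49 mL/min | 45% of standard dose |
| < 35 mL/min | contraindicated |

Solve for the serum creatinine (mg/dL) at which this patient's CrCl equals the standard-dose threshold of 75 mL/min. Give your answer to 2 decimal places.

Standard dose requires CrCl ≥ 75 mL/min.
Set (140 − 45) × 125 / (72 × SCr) = 75
SCr = (140 − 45) × 125 / (72 × 75) = 2.199 mg/dL

2.20 mg/dL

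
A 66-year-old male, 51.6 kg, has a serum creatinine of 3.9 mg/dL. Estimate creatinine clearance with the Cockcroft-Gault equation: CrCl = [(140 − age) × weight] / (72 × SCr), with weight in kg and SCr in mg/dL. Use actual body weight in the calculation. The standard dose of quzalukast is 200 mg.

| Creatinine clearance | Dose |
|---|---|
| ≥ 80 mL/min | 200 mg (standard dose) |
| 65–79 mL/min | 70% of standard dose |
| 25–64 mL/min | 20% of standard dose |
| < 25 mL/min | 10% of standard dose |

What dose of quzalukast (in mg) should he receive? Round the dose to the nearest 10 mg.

20 mg

CrCl = (140 − 66) × 51.6 / (72 × 3.9) = 3818.4 / 280.80 ≈ 13.6 mL/min
CrCl ≈ 14 mL/min → bracket < 25 mL/min.
10% of 200 mg = 20 mg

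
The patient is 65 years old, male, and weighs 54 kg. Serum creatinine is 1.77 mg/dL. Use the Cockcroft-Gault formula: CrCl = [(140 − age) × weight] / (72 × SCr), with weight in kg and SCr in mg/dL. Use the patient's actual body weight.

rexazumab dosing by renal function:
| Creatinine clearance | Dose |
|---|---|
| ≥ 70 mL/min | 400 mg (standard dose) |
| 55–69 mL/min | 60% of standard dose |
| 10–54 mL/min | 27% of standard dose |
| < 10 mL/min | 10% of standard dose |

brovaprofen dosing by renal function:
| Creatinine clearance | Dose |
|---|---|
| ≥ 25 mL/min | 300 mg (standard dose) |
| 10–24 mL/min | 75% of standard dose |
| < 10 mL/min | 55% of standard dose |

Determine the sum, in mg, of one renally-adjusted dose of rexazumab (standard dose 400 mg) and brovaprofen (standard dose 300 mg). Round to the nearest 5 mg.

410 mg

CrCl = (140 − 65) × 54 / (72 × 1.77) = 4050.0 / 127.44 ≈ 31.8 mL/min
CrCl ≈ 32 mL/min.
rexazumab: 10–54 mL/min → 27% of 400 mg = 108 mg.
brovaprofen: ≥ 25 mL/min → 100% of 300 mg = 300 mg.
Total = 108 + 300 = 408 mg.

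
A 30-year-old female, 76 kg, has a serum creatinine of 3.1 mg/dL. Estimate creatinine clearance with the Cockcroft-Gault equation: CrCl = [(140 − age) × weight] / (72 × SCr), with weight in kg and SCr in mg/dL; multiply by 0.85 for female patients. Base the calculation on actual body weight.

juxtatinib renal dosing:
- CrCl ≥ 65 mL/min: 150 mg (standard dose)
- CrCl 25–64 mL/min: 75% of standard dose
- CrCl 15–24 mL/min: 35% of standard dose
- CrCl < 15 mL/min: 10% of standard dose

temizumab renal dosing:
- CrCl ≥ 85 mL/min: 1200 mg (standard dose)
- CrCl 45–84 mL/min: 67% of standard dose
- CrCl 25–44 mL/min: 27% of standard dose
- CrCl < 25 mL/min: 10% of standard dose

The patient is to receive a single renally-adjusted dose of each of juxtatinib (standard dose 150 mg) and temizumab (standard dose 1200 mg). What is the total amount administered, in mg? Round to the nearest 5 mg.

435 mg

CrCl = (140 − 30) × 76 / (72 × 3.1) × 0.85 = 8360.0 / 223.20 × 0.85 ≈ 31.8 mL/min
CrCl ≈ 32 mL/min.
juxtatinib: 25–64 mL/min → 75% of 150 mg = 112.5 mg.
temizumab: 25–44 mL/min → 27% of 1200 mg = 324 mg.
Total = 112.5 + 324 = 436.5 mg.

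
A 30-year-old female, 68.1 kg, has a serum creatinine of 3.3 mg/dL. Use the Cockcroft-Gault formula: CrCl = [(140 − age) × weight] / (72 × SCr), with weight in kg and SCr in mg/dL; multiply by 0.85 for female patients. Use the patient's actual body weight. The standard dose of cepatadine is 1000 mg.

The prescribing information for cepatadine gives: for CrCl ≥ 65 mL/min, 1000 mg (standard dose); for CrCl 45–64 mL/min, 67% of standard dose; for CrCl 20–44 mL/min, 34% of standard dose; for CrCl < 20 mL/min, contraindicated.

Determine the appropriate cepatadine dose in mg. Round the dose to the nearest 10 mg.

340 mg

CrCl = (140 − 30) × 68.1 / (72 × 3.3) × 0.85 = 7491.0 / 237.60 × 0.85 ≈ 26.8 mL/min
CrCl ≈ 27 mL/min → bracket 20–44 mL/min.
34% of 1000 mg = 340 mg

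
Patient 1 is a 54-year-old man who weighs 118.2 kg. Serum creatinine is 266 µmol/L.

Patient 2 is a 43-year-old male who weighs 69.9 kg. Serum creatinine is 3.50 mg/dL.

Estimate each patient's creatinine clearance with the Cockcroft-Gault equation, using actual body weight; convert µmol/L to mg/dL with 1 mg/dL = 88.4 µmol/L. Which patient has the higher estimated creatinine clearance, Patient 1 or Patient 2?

Patient 1: SCr = 266 / 88.4 = 3.009 mg/dL
Patient 1: CrCl = (140 − 54) × 118.2 / (72 × 3.009) = 10165.2 / 216.65 ≈ 46.9 mL/min
Patient 2: CrCl = (140 − 43) × 69.9 / (72 × 3.5) = 6780.3 / 252.00 ≈ 26.9 mL/min
46.9 vs 26.9 mL/min → Patient 1 is higher.

Patient 1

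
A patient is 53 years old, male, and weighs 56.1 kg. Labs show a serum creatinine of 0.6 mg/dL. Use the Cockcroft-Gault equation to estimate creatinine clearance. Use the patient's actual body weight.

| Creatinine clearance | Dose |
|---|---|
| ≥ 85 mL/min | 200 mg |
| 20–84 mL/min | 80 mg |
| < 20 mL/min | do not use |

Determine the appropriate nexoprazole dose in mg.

CrCl = (140 − 53) × 56.1 / (72 × 0.6) = 4880.7 / 43.20 ≈ 113.0 mL/min
CrCl ≈ 113 mL/min → bracket ≥ 85 mL/min.
Dose for this bracket: 200 mg.

200 mg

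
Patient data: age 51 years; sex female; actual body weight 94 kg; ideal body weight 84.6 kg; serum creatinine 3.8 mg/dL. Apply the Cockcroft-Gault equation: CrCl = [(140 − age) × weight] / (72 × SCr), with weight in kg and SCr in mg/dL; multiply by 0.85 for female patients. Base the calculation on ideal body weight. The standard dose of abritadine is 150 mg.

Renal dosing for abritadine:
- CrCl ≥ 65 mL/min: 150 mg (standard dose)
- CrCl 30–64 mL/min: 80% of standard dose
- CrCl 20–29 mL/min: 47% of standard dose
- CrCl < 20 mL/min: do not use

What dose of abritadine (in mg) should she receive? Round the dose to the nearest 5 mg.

70 mg

CrCl = (140 − 51) × 84.6 / (72 × 3.8) × 0.85 = 7529.4 / 273.60 × 0.85 ≈ 23.4 mL/min
CrCl ≈ 23 mL/min → bracket 20–29 mL/min.
47% of 150 mg = 70.5 mg → 70 mg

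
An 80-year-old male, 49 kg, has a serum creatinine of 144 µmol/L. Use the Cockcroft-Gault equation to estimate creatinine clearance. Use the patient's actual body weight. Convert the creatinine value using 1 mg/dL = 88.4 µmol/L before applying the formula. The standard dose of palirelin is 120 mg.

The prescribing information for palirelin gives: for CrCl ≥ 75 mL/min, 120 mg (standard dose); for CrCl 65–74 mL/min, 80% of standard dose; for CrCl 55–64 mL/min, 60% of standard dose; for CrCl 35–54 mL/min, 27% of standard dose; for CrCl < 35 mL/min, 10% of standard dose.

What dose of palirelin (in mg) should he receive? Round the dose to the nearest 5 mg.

SCr = 144 / 88.4 = 1.629 mg/dL
CrCl = (140 − 80) × 49 / (72 × 1.629) = 2940.0 / 117.29 ≈ 25.1 mL/min
CrCl ≈ 25 mL/min → bracket < 35 mL/min.
10% of 120 mg = 12 mg → 10 mg

10 mg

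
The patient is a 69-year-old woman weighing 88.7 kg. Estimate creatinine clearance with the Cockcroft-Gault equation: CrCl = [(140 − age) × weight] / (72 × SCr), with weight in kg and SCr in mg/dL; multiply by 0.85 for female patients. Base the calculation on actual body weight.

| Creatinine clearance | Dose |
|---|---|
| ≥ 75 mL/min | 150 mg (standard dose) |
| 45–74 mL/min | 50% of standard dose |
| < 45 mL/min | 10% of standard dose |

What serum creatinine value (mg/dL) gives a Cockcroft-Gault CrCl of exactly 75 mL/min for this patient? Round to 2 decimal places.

0.99 mg/dL

Standard dose requires CrCl ≥ 75 mL/min.
Set (140 − 69) × 88.7 × 0.85 / (72 × SCr) = 75
SCr = (140 − 69) × 88.7 × 0.85 / (72 × 75) = 0.991 mg/dL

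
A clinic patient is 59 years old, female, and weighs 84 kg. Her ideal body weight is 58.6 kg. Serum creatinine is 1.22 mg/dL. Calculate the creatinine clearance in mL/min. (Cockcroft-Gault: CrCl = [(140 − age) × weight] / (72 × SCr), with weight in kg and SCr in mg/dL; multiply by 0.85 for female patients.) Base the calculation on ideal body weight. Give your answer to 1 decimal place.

45.9 mL/min

CrCl = (140 − 59) × 58.6 / (72 × 1.22) × 0.85 = 4746.6 / 87.84 × 0.85 ≈ 45.9 mL/min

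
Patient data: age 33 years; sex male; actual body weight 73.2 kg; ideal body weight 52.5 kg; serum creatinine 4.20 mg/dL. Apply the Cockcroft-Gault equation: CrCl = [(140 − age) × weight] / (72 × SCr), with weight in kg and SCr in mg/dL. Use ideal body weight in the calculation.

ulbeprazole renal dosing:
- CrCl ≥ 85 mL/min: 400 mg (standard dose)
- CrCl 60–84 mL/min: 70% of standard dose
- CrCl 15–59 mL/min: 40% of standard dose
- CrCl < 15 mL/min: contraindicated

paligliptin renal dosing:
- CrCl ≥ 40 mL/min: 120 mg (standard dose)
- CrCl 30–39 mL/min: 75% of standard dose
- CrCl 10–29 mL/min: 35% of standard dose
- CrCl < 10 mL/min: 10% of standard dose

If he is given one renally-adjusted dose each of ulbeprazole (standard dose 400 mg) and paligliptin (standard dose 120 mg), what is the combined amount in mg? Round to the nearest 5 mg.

200 mg

CrCl = (140 − 33) × 52.5 / (72 × 4.2) = 5617.5 / 302.40 ≈ 18.6 mL/min
CrCl ≈ 19 mL/min.
ulbeprazole: 15–59 mL/min → 40% of 400 mg = 160 mg.
paligliptin: 10–29 mL/min → 35% of 120 mg = 42 mg.
Total = 160 + 42 = 202 mg.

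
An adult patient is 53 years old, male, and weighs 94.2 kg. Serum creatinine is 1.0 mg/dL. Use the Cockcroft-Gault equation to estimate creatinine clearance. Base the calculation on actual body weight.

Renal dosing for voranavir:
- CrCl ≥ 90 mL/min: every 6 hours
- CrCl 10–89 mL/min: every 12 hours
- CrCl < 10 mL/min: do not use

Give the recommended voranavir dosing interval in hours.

CrCl = (140 − 53) × 94.2 / (72 × 1) = 8195.4 / 72.00 ≈ 113.8 mL/min
CrCl ≈ 114 mL/min → bracket ≥ 90 mL/min → every 6 hours.

every 6 hours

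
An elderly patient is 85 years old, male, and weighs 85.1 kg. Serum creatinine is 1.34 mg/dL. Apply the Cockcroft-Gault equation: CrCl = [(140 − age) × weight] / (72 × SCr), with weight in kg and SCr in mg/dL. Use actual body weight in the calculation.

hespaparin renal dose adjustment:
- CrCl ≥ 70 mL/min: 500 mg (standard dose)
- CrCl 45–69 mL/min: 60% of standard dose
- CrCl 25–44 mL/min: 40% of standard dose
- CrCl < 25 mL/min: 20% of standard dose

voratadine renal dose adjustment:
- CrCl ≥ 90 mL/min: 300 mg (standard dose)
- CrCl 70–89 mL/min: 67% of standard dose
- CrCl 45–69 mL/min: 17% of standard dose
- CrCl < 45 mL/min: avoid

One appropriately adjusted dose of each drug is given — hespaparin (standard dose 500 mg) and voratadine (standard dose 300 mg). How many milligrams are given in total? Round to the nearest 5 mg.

350 mg

CrCl = (140 − 85) × 85.1 / (72 × 1.34) = 4680.5 / 96.48 ≈ 48.5 mL/min
CrCl ≈ 49 mL/min.
hespaparin: 45–69 mL/min → 60% of 500 mg = 300 mg.
voratadine: 45–69 mL/min → 17% of 300 mg = 51 mg.
Total = 300 + 51 = 351 mg.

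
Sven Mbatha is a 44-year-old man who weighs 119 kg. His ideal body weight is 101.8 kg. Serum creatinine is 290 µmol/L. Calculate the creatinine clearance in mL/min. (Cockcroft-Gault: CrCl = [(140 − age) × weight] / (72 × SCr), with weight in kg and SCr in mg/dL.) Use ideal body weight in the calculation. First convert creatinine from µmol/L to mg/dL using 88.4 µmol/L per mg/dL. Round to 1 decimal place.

SCr = 290 / 88.4 = 3.281 mg/dL
CrCl = (140 − 44) × 101.8 / (72 × 3.281) = 9772.8 / 236.23 ≈ 41.4 mL/min

41.4 mL/min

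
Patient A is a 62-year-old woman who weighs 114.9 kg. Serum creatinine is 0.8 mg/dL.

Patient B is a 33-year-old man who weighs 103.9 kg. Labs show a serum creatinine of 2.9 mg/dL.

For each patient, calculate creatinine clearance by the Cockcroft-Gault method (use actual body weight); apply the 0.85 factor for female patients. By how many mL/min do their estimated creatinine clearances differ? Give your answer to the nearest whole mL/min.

79 mL/min

Patient A: CrCl = (140 − 62) × 114.9 / (72 × 0.8) × 0.85 = 8962.2 / 57.60 × 0.85 ≈ 132.3 mL/min
Patient B: CrCl = (140 − 33) × 103.9 / (72 × 2.9) = 11117.3 / 208.80 ≈ 53.2 mL/min
|132.3 − 53.2| = 79.1 mL/min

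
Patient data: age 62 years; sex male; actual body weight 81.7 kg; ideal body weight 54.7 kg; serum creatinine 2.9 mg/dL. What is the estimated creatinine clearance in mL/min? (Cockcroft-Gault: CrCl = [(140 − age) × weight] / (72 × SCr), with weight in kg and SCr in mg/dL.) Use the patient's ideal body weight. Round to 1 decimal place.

20.4 mL/min

CrCl = (140 − 62) × 54.7 / (72 × 2.9) = 4266.6 / 208.80 ≈ 20.4 mL/min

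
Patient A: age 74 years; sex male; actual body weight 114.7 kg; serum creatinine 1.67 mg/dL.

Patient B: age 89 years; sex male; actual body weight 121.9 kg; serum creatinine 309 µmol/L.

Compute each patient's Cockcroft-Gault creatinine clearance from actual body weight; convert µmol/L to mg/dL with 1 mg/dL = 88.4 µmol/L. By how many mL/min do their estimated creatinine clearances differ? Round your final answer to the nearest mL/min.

Patient A: CrCl = (140 − 74) × 114.7 / (72 × 1.67) = 7570.2 / 120.24 ≈ 63.0 mL/min
Patient B: SCr = 309 / 88.4 = 3.495 mg/dL
Patient B: CrCl = (140 − 89) × 121.9 / (72 × 3.495) = 6216.9 / 251.64 ≈ 24.7 mL/min
|63.0 − 24.7| = 38.3 mL/min

38 mL/min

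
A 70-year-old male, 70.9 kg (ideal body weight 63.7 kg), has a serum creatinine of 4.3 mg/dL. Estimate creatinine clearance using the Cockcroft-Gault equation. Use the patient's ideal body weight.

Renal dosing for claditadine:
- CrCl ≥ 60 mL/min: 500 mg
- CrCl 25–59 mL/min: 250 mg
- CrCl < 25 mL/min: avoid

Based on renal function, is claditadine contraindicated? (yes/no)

yes

CrCl = (140 − 70) × 63.7 / (72 × 4.3) = 4459.0 / 309.60 ≈ 14.4 mL/min
CrCl ≈ 14 mL/min, which is < 25 mL/min.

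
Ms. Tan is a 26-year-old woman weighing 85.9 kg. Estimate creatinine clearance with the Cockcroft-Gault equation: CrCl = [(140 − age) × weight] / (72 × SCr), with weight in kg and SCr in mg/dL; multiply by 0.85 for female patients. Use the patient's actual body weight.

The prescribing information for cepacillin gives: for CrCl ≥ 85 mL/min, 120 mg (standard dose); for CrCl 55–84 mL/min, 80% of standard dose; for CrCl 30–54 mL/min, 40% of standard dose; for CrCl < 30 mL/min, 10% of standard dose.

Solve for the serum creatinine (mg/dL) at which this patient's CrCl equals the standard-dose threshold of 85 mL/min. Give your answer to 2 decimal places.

Standard dose requires CrCl ≥ 85 mL/min.
Set (140 − 26) × 85.9 × 0.85 / (72 × SCr) = 85
SCr = (140 − 26) × 85.9 × 0.85 / (72 × 85) = 1.360 mg/dL

1.36 mg/dL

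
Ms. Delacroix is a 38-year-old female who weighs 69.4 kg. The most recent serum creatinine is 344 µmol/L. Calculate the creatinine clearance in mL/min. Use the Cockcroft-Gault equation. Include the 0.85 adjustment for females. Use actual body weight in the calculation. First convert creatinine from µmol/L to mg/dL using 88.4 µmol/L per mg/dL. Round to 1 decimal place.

21.5 mL/min

SCr = 344 / 88.4 = 3.891 mg/dL
CrCl = (140 − 38) × 69.4 / (72 × 3.891) × 0.85 = 7078.8 / 280.15 × 0.85 ≈ 21.5 mL/min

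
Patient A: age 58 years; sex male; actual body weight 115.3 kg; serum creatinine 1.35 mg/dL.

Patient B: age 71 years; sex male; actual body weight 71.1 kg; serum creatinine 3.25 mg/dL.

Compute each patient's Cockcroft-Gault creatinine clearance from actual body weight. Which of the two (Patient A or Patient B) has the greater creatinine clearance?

Patient A

Patient A: CrCl = (140 − 58) × 115.3 / (72 × 1.35) = 9454.6 / 97.20 ≈ 97.3 mL/min
Patient B: CrCl = (140 − 71) × 71.1 / (72 × 3.25) = 4905.9 / 234.00 ≈ 21.0 mL/min
97.3 vs 21.0 mL/min → Patient A is higher.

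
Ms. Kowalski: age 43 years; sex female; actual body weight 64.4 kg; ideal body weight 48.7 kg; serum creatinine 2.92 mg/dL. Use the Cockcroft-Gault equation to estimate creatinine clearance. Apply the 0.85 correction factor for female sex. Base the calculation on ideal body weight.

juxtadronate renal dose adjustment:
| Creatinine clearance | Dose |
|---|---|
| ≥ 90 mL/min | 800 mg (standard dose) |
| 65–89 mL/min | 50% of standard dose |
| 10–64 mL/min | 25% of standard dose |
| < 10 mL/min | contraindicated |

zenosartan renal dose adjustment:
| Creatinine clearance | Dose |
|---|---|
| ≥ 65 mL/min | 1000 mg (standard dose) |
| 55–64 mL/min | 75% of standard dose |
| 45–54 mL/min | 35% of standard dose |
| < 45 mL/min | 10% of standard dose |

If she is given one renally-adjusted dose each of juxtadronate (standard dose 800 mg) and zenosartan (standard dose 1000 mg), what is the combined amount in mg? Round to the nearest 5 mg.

300 mg

CrCl = (140 − 43) × 48.7 / (72 × 2.92) × 0.85 = 4723.9 / 210.24 × 0.85 ≈ 19.1 mL/min
CrCl ≈ 19 mL/min.
juxtadronate: 10–64 mL/min → 25% of 800 mg = 200 mg.
zenosartan: < 45 mL/min → 10% of 1000 mg = 100 mg.
Total = 200 + 100 = 300 mg.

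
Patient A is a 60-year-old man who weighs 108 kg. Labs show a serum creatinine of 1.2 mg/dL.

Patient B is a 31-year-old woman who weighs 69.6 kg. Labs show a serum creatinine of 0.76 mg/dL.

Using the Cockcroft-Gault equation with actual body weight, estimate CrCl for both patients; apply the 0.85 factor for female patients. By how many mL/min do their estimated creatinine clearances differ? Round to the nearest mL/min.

Patient A: CrCl = (140 − 60) × 108 / (72 × 1.2) = 8640.0 / 86.40 ≈ 100.0 mL/min
Patient B: CrCl = (140 − 31) × 69.6 / (72 × 0.76) × 0.85 = 7586.4 / 54.72 × 0.85 ≈ 117.8 mL/min
|100.0 − 117.8| = 17.8 mL/min

18 mL/min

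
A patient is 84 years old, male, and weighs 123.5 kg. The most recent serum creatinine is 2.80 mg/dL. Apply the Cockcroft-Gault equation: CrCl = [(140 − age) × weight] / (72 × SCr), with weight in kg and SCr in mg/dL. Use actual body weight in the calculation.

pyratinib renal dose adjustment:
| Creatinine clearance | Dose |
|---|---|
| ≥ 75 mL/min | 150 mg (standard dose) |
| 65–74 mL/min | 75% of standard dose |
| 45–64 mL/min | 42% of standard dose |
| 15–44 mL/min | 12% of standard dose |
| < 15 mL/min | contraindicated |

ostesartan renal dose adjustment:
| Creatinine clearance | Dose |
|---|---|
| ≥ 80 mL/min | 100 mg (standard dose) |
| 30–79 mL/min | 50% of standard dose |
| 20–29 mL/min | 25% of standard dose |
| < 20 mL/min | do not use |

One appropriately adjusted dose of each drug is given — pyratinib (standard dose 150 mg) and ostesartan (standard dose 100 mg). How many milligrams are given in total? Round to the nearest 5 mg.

CrCl = (140 − 84) × 123.5 / (72 × 2.8) = 6916.0 / 201.60 ≈ 34.3 mL/min
CrCl ≈ 34 mL/min.
pyratinib: 15–44 mL/min → 12% of 150 mg = 18 mg.
ostesartan: 30–79 mL/min → 50% of 100 mg = 50 mg.
Total = 18 + 50 = 68 mg.

70 mg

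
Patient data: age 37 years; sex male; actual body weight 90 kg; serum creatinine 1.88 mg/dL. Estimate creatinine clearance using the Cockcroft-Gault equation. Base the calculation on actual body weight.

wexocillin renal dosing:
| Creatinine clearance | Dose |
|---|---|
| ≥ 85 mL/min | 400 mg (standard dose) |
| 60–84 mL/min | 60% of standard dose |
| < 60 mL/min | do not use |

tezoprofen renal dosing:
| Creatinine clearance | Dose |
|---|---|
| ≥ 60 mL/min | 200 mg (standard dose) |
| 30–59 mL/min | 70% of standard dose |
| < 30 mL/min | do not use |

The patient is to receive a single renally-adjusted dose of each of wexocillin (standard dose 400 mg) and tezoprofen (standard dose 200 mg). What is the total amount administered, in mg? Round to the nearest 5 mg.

440 mg

CrCl = (140 − 37) × 90 / (72 × 1.88) = 9270.0 / 135.36 ≈ 68.5 mL/min
CrCl ≈ 68 mL/min.
wexocillin: 60–84 mL/min → 60% of 400 mg = 240 mg.
tezoprofen: ≥ 60 mL/min → 100% of 200 mg = 200 mg.
Total = 240 + 200 = 440 mg.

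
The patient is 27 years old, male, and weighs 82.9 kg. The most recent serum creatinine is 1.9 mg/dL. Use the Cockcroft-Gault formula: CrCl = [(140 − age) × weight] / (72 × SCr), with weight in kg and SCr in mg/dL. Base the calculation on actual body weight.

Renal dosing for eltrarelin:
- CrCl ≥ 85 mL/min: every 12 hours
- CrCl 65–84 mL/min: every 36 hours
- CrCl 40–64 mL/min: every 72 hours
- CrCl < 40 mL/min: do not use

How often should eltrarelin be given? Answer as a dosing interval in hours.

CrCl = (140 − 27) × 82.9 / (72 × 1.9) = 9367.7 / 136.80 ≈ 68.5 mL/min
CrCl ≈ 68 mL/min → bracket 65–84 mL/min → every 36 hours.

every 36 hours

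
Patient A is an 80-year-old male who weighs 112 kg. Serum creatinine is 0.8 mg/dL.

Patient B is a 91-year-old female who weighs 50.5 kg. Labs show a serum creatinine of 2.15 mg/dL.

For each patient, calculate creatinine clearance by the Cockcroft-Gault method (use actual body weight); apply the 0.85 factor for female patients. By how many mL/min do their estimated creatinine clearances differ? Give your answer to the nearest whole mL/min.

Patient A: CrCl = (140 − 80) × 112 / (72 × 0.8) = 6720.0 / 57.60 ≈ 116.7 mL/min
Patient B: CrCl = (140 − 91) × 50.5 / (72 × 2.15) × 0.85 = 2474.5 / 154.80 × 0.85 ≈ 13.6 mL/min
|116.7 − 13.6| = 103.1 mL/min

103 mL/min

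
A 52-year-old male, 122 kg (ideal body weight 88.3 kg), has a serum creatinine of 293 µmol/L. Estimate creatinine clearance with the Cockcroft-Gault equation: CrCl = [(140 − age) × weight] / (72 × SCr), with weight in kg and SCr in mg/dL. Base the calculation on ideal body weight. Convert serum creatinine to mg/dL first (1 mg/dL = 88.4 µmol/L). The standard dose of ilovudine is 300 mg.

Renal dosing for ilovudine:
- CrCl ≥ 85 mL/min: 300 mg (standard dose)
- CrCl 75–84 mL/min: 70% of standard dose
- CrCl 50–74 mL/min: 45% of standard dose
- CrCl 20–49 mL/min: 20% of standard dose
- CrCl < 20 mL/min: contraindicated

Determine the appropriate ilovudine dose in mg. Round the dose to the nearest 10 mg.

SCr = 293 / 88.4 = 3.314 mg/dL
CrCl = (140 − 52) × 88.3 / (72 × 3.314) = 7770.4 / 238.61 ≈ 32.6 mL/min
CrCl ≈ 33 mL/min → bracket 20–49 mL/min.
20% of 300 mg = 60 mg

60 mg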